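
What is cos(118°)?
cos(118°) = -0.4695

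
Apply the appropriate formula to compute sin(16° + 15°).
sin(16° + 15°) = sin 16° cos 15° + cos 16° sin 15° = 0.515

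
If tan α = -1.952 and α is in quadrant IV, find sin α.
sin α = -0.89 (using tan²α + 1 = sec²α)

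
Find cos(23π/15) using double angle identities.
cos(23π/15) = cos²23π/30 - sin²23π/30 = 0.1045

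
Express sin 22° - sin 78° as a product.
sin 22° - sin 78° = 2 cos(50°) sin(-28°)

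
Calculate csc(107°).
csc(107°) = 1.046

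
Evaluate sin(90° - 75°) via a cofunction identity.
sin(90° - 75°) = cos(75°) = (√6-√2)/4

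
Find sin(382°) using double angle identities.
sin(382°) = 2 sin 191° cos 191° = 0.3746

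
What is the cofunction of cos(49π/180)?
cos(49π/180) = sin(π/2 - 49π/180) = sin(41π/180)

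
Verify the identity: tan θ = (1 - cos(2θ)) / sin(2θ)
RHS = 2sin²θ / (2 sin θ cos θ) = sin θ/cos θ = tan θ = LHS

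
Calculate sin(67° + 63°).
sin(67° + 63°) = sin 67° cos 63° + cos 67° sin 63° = 0.766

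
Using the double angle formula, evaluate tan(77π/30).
tan(77π/30) = 2 tan 77π/60 / (1 - tan²77π/60) = -4.705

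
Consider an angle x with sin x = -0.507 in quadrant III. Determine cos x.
cos x = ±√(1 - sin²x) = -0.8619 (negative in QIII)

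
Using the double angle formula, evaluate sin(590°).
sin(590°) = 2 sin 295° cos 295° = -0.766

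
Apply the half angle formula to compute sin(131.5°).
sin(131.5°) = √((1 - cos 263°)/2) = 0.749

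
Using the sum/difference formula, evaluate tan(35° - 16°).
tan(35° - 16°) = (tan 35° - tan 16°)/(1 + tan 35° tan 16°) = 0.3443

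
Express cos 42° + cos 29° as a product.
cos 42° + cos 29° = 2 cos(35.5°) cos(6.5°)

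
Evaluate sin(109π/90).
sin(109π/90) = -0.6157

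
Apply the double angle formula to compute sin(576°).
sin(576°) = 2 sin 288° cos 288° = -0.5878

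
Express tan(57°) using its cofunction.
tan(57°) = cot(90° - 57°) = cot(33°)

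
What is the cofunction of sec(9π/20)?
sec(9π/20) = csc(π/2 - 9π/20) = csc(π/20)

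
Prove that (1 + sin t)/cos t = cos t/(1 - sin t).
LHS = (1 + sin t)(1 - sin t) / (cos t(1 - sin t)) = (1 - sin²t) / (cos t(1 - sin t)) = cos²t / (cos t(1 - sin t)) = cos t/(1 - sin t) = RHS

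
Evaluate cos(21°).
cos(21°) = 0.9336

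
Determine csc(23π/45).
csc(23π/45) = 1.001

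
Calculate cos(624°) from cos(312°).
cos(624°) = cos²312° - sin²312° = -0.1045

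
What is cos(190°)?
cos(190°) = -0.9848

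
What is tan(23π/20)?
tan(23π/20) = 0.5095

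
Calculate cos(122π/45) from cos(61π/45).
cos(122π/45) = 2cos²61π/45 - 1 = -0.6157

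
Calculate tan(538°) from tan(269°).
tan(538°) = 2 tan 269° / (1 - tan²269°) = -0.03492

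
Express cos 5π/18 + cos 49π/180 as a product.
cos 5π/18 + cos 49π/180 = 2 cos(11π/40) cos(π/360)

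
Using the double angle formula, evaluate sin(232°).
sin(232°) = 2 sin 116° cos 116° = -0.788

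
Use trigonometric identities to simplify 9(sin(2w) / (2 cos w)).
9(sin(2w) / (2 cos w)) = 9(sin w) (using Double angle)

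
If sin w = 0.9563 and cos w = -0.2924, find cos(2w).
cos(2w) = cos²w - sin²w = -0.829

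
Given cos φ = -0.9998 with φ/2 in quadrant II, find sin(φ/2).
sin(φ/2) = ±√((1 - cos φ)/2); positive since φ/2 ∈ QII, so sin(φ/2) = 0.9999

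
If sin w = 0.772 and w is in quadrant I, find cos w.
cos w = 0.6356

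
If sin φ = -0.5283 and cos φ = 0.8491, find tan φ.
tan φ = sin φ / cos φ = -0.6222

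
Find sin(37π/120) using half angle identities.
sin(37π/120) = √((1 - cos 37π/60)/2) = 0.8241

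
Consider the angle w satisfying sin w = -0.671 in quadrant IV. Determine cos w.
cos w = √(1 - sin²w) = 0.7415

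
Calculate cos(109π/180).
cos(109π/180) = -0.3256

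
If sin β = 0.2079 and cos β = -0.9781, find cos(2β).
cos(2β) = cos²β - sin²β = 0.9135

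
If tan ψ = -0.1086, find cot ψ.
cot ψ = 1/tan ψ = -9.208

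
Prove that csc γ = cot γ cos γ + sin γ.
RHS = cos²γ/sin γ + sin γ = (cos²γ + sin²γ)/sin γ = 1/sin γ = csc γ = LHS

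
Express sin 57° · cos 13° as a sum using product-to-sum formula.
sin 57° cos 13° = (1/2)[sin(57°+13°) + sin(57°-13°)]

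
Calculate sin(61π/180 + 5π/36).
sin(61π/180 + 5π/36) = sin 61π/180 cos 5π/36 + cos 61π/180 sin 5π/36 = 0.9976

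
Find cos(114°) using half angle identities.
cos(114°) = -√((1 + cos 228°)/2) = -0.4067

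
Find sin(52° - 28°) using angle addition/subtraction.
sin(52° - 28°) = sin 52° cos 28° - cos 52° sin 28° = 0.4067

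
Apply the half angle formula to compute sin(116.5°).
sin(116.5°) = √((1 - cos 233°)/2) = 0.8949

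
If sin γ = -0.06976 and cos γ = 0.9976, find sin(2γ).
sin(2γ) = 2 sin γ cos γ = -0.1392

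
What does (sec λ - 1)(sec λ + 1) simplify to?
(sec λ - 1)(sec λ + 1) = tan²λ (using Diff. of squares)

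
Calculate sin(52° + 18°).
sin(52° + 18°) = sin 52° cos 18° + cos 52° sin 18° = 0.9397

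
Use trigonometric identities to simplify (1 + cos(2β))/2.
(1 + cos(2β))/2 = cos²β (using Power reduction)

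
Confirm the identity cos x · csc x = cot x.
LHS = cos x · (1/sin x) = cos x/sin x = cot x = RHS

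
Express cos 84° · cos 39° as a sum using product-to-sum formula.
cos 84° cos 39° = (1/2)[cos(84°-39°) + cos(84°+39°)]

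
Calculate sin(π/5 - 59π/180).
sin(π/5 - 59π/180) = sin π/5 cos 59π/180 - cos π/5 sin 59π/180 = -0.3907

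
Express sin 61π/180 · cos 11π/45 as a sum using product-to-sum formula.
sin 61π/180 cos 11π/45 = (1/2)[sin(61π/180+11π/45) + sin(61π/180-11π/45)]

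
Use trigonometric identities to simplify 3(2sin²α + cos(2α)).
3(2sin²α + cos(2α)) = 3 (using Double angle)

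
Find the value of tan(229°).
tan(229°) = 1.15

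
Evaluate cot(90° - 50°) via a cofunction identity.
cot(90° - 50°) = tan(50°) = 1.192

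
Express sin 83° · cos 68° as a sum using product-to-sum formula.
sin 83° cos 68° = (1/2)[sin(83°+68°) + sin(83°-68°)]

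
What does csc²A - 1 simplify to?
csc²A - 1 = cot²A (using Pythagorean identity)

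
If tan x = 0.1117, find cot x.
cot x = 1/tan x = 8.953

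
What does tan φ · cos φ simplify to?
tan φ · cos φ = sin φ (using Quotient identity)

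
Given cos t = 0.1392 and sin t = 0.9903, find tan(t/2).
tan(t/2) = sin t / (1 + cos t) = 0.8693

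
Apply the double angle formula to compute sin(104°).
sin(104°) = 2 sin 52° cos 52° = 0.9703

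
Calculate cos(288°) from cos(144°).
cos(288°) = cos²144° - sin²144° = 0.309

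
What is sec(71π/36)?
sec(71π/36) = 1.004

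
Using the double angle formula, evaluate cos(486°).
cos(486°) = cos²243° - sin²243° = -0.5878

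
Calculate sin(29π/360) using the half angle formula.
sin(29π/360) = √((1 - cos 29π/180)/2) = 0.2504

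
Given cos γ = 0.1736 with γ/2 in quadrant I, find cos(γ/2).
cos(γ/2) = ±√((1 + cos γ)/2); positive since γ/2 ∈ QI, so cos(γ/2) = 0.766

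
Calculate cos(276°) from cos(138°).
cos(276°) = cos²138° - sin²138° = 0.1045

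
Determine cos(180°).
cos(180°) = -1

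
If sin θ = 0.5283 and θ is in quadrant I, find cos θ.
cos θ = 0.8491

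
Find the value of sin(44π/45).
sin(44π/45) = 0.06976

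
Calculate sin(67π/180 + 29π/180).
sin(67π/180 + 29π/180) = sin 67π/180 cos 29π/180 + cos 67π/180 sin 29π/180 = 0.9945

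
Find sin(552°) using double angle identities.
sin(552°) = 2 sin 276° cos 276° = -0.2079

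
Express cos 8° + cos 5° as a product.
cos 8° + cos 5° = 2 cos(6.5°) cos(1.5°)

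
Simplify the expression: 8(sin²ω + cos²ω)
8(sin²ω + cos²ω) = 8 (using Pythagorean identity)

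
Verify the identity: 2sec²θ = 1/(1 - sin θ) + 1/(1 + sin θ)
RHS = [(1 + sin θ) + (1 - sin θ)] / [(1 - sin θ)(1 + sin θ)] = 2/(1 - sin²θ) = 2/cos²θ = 2sec²θ = LHS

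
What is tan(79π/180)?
tan(79π/180) = 5.145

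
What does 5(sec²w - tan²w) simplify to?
5(sec²w - tan²w) = 5 (using Pythagorean identity)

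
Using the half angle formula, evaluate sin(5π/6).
sin(5π/6) = √((1 - cos 5π/3)/2) = 1/2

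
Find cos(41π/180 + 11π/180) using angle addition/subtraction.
cos(41π/180 + 11π/180) = cos 41π/180 cos 11π/180 - sin 41π/180 sin 11π/180 = 0.6157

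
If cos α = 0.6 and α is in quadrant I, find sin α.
sin α = 0.8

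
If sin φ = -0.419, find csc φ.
csc φ = 1/sin φ = -2.387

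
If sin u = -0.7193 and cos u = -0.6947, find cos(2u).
cos(2u) = cos²u - sin²u = -0.03478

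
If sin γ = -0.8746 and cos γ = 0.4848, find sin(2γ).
sin(2γ) = 2 sin γ cos γ = -0.848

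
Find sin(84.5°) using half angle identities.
sin(84.5°) = √((1 - cos 169°)/2) = 0.9954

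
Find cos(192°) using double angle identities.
cos(192°) = cos²96° - sin²96° = -0.9781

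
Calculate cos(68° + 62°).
cos(68° + 62°) = cos 68° cos 62° - sin 68° sin 62° = -0.6428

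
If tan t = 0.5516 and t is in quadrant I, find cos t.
cos t = 0.8756 (using tan²t + 1 = sec²t)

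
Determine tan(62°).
tan(62°) = 1.881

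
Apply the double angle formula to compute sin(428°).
sin(428°) = 2 sin 214° cos 214° = 0.9272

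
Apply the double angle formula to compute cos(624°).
cos(624°) = cos²312° - sin²312° = -0.1045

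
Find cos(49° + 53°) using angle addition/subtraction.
cos(49° + 53°) = cos 49° cos 53° - sin 49° sin 53° = -0.2079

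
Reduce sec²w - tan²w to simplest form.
sec²w - tan²w = 1 (using Pythagorean identity)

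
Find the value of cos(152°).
cos(152°) = -0.8829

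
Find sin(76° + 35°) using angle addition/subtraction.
sin(76° + 35°) = sin 76° cos 35° + cos 76° sin 35° = 0.9336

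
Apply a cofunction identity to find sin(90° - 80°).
sin(90° - 80°) = cos(80°) = 0.1736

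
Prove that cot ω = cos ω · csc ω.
RHS = cos ω · (1/sin ω) = cos ω/sin ω = cot ω = LHS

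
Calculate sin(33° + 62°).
sin(33° + 62°) = sin 33° cos 62° + cos 33° sin 62° = 0.9962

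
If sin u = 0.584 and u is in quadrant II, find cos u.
cos u = -0.8118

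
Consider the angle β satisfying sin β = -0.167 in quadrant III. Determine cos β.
cos β = ±√(1 - sin²β) = -0.986 (negative in QIII)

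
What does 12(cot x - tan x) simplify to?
12(cot x - tan x) = 12(2 cot(2x)) (using Double angle)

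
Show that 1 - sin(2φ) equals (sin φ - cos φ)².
RHS = sin²φ - 2 sin φ cos φ + cos²φ = (sin²φ + cos²φ) - 2 sin φ cos φ = 1 - sin(2φ) = LHS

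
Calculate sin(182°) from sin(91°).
sin(182°) = 2 sin 91° cos 91° = -0.0349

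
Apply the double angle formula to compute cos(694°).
cos(694°) = cos²347° - sin²347° = 0.8988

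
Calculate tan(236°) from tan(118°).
tan(236°) = 2 tan 118° / (1 - tan²118°) = 1.483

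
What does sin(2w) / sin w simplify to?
sin(2w) / sin w = 2 cos w (using Double angle)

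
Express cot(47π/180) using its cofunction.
cot(47π/180) = tan(π/2 - 47π/180) = tan(43π/180)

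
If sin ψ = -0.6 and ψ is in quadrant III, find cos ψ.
cos ψ = -0.8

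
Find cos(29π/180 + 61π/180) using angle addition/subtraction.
cos(29π/180 + 61π/180) = cos 29π/180 cos 61π/180 - sin 29π/180 sin 61π/180 = 0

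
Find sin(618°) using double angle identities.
sin(618°) = 2 sin 309° cos 309° = -0.9781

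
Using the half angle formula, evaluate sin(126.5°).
sin(126.5°) = √((1 - cos 253°)/2) = 0.8039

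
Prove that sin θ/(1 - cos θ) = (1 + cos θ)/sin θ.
LHS = sin θ(1 + cos θ) / ((1 - cos θ)(1 + cos θ)) = sin θ(1 + cos θ) / (1 - cos²θ) = sin θ(1 + cos θ) / sin²θ = (1 + cos θ)/sin θ = RHS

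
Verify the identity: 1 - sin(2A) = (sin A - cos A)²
RHS = sin²A - 2 sin A cos A + cos²A = (sin²A + cos²A) - 2 sin A cos A = 1 - sin(2A) = LHS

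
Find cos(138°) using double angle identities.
cos(138°) = cos²69° - sin²69° = -0.7431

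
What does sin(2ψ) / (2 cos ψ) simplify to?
sin(2ψ) / (2 cos ψ) = sin ψ (using Double angle)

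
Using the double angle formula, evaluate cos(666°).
cos(666°) = cos²333° - sin²333° = 0.5878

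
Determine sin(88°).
sin(88°) = 0.9994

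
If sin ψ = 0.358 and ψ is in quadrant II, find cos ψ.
cos ψ = -0.9337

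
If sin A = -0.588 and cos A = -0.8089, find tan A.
tan A = sin A / cos A = 0.7269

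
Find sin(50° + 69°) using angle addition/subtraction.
sin(50° + 69°) = sin 50° cos 69° + cos 50° sin 69° = 0.8746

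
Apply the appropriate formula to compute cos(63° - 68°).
cos(63° - 68°) = cos 63° cos 68° + sin 63° sin 68° = 0.9962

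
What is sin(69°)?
sin(69°) = 0.9336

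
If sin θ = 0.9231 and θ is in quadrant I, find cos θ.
cos θ = 0.3846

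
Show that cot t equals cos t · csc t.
RHS = cos t · (1/sin t) = cos t/sin t = cot t = LHS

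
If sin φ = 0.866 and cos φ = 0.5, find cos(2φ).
cos(2φ) = cos²φ - sin²φ = -0.5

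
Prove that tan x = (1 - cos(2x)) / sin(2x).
RHS = 2sin²x / (2 sin x cos x) = sin x/cos x = tan x = LHS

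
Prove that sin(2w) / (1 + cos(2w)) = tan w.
LHS = 2 sin w cos w / (2cos²w) = sin w/cos w = tan w = RHS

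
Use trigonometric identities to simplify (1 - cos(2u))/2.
(1 - cos(2u))/2 = sin²u (using Power reduction)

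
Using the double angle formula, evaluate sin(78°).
sin(78°) = 2 sin 39° cos 39° = 0.9781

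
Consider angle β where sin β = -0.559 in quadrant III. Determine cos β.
cos β = ±√(1 - sin²β) = -0.8292 (negative in QIII)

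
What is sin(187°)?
sin(187°) = -0.1219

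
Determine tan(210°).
tan(210°) = √3/3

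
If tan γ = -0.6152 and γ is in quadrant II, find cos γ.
cos γ = -0.8517 (using tan²γ + 1 = sec²γ)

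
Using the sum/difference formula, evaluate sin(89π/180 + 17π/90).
sin(89π/180 + 17π/90) = sin 89π/180 cos 17π/90 + cos 89π/180 sin 17π/90 = 0.8387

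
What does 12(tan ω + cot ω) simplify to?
12(tan ω + cot ω) = 12(sec ω csc ω) (using Quotient identities)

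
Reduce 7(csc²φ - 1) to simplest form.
7(csc²φ - 1) = 7(cot²φ) (using Pythagorean identity)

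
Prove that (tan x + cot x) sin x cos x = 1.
LHS = (sin x/cos x + cos x/sin x) sin x cos x = ((sin²x + cos²x)/(sin x cos x)) · sin x cos x = sin²x + cos²x = 1 = RHS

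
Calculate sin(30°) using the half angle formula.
sin(30°) = √((1 - cos 60°)/2) = 1/2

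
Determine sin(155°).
sin(155°) = 0.4226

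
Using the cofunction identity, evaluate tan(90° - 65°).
tan(90° - 65°) = cot(65°) = 0.4663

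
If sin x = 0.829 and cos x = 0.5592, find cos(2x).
cos(2x) = cos²x - sin²x = -0.3745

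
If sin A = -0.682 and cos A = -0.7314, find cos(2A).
cos(2A) = cos²A - sin²A = 0.06982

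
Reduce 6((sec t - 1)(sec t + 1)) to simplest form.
6((sec t - 1)(sec t + 1)) = 6(tan²t) (using Diff. of squares)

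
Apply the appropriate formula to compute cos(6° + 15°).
cos(6° + 15°) = cos 6° cos 15° - sin 6° sin 15° = 0.9336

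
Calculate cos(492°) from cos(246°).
cos(492°) = cos²246° - sin²246° = -0.6691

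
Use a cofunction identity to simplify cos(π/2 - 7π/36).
cos(π/2 - 7π/36) = sin(7π/36)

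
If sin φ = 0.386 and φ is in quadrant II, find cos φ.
cos φ = -0.9225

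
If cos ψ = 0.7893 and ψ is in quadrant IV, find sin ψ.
sin ψ = -0.614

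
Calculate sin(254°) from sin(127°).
sin(254°) = 2 sin 127° cos 127° = -0.9613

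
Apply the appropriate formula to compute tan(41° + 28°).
tan(41° + 28°) = (tan 41° + tan 28°)/(1 - tan 41° tan 28°) = 2.605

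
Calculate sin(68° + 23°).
sin(68° + 23°) = sin 68° cos 23° + cos 68° sin 23° = 0.9998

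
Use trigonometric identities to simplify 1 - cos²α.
1 - cos²α = sin²α (using Pythagorean identity)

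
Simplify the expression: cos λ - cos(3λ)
cos λ - cos(3λ) = 2 sin(2λ) sin λ (using Sum-to-product)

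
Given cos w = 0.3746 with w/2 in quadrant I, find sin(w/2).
sin(w/2) = ±√((1 - cos w)/2); positive since w/2 ∈ QI, so sin(w/2) = 0.5592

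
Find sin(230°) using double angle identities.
sin(230°) = 2 sin 115° cos 115° = -0.766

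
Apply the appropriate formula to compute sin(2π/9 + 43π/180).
sin(2π/9 + 43π/180) = sin 2π/9 cos 43π/180 + cos 2π/9 sin 43π/180 = 0.9925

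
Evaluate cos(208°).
cos(208°) = -0.8829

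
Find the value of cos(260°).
cos(260°) = -0.1736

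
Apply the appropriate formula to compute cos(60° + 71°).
cos(60° + 71°) = cos 60° cos 71° - sin 60° sin 71° = -0.6561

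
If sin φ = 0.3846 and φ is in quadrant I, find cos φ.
cos φ = 0.9231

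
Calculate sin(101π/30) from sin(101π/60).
sin(101π/30) = 2 sin 101π/60 cos 101π/60 = -0.9135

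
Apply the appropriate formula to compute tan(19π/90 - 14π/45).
tan(19π/90 - 14π/45) = (tan 19π/90 - tan 14π/45)/(1 + tan 19π/90 tan 14π/45) = -0.3249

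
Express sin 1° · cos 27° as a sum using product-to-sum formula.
sin 1° cos 27° = (1/2)[sin(1°+27°) + sin(1°-27°)]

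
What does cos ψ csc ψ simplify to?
cos ψ csc ψ = cot ψ (using Reciprocal + quotient)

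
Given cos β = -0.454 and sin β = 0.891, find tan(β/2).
tan(β/2) = sin β / (1 + cos β) = 1.632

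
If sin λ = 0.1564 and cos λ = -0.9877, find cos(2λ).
cos(2λ) = cos²λ - sin²λ = 0.9511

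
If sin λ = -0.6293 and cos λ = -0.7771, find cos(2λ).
cos(2λ) = cos²λ - sin²λ = 0.2079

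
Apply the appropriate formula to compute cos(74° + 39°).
cos(74° + 39°) = cos 74° cos 39° - sin 74° sin 39° = -0.3907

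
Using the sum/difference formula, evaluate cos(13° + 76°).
cos(13° + 76°) = cos 13° cos 76° - sin 13° sin 76° = 0.01745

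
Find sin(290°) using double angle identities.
sin(290°) = 2 sin 145° cos 145° = -0.9397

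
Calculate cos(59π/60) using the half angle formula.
cos(59π/60) = -√((1 + cos 59π/30)/2) = -0.9986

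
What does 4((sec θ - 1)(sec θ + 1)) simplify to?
4((sec θ - 1)(sec θ + 1)) = 4(tan²θ) (using Diff. of squares)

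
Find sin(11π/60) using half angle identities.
sin(11π/60) = √((1 - cos 11π/30)/2) = 0.5446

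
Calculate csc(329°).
csc(329°) = -1.942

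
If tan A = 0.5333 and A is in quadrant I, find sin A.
sin A = 0.4706 (using tan²A + 1 = sec²A)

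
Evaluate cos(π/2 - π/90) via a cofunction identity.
cos(π/2 - π/90) = sin(π/90) = 0.0349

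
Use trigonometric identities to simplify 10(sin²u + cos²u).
10(sin²u + cos²u) = 10 (using Pythagorean identity)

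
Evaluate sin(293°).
sin(293°) = -0.9205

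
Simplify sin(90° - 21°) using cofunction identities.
sin(90° - 21°) = cos(21°)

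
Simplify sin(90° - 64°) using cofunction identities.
sin(90° - 64°) = cos(64°)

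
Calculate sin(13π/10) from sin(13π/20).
sin(13π/10) = 2 sin 13π/20 cos 13π/20 = -0.809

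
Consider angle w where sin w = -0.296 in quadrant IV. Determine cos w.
cos w = √(1 - sin²w) = 0.9552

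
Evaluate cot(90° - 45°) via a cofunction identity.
cot(90° - 45°) = tan(45°) = 1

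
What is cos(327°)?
cos(327°) = 0.8387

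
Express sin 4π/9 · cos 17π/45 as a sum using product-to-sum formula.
sin 4π/9 cos 17π/45 = (1/2)[sin(4π/9+17π/45) + sin(4π/9-17π/45)]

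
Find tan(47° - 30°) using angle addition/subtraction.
tan(47° - 30°) = (tan 47° - tan 30°)/(1 + tan 47° tan 30°) = 0.3057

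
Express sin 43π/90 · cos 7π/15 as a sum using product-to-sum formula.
sin 43π/90 cos 7π/15 = (1/2)[sin(43π/90+7π/15) + sin(43π/90-7π/15)]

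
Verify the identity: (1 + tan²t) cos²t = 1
LHS = sec²t · cos²t = (1/cos²t) · cos²t = 1 = RHS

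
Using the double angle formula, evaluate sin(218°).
sin(218°) = 2 sin 109° cos 109° = -0.6157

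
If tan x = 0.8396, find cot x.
cot x = 1/tan x = 1.191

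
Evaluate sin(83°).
sin(83°) = 0.9925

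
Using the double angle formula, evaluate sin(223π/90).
sin(223π/90) = 2 sin 223π/180 cos 223π/180 = 0.9976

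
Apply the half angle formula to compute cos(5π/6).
cos(5π/6) = -√((1 + cos 5π/3)/2) = -√3/2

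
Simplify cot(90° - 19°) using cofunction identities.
cot(90° - 19°) = tan(19°)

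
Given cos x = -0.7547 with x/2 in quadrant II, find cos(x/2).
cos(x/2) = ±√((1 + cos x)/2); negative since x/2 ∈ QII, so cos(x/2) = -0.3502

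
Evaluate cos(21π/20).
cos(21π/20) = -0.9877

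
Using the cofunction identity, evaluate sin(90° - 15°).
sin(90° - 15°) = cos(15°) = (√6+√2)/4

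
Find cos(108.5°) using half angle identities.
cos(108.5°) = -√((1 + cos 217°)/2) = -0.3173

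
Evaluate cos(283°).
cos(283°) = 0.225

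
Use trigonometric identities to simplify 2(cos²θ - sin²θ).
2(cos²θ - sin²θ) = 2(cos(2θ)) (using Double angle)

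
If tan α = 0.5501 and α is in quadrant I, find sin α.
sin α = 0.482 (using tan²α + 1 = sec²α)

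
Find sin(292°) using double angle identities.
sin(292°) = 2 sin 146° cos 146° = -0.9272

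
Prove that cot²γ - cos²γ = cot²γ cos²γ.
LHS = cos²γ/sin²γ - cos²γ = cos²γ(1/sin²γ - 1) = cos²γ · (1 - sin²γ)/sin²γ = cos²γ · cos²γ/sin²γ = cos²γ · cot²γ = RHS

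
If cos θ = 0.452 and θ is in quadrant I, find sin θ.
sin θ = 0.892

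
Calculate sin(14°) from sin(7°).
sin(14°) = 2 sin 7° cos 7° = 0.2419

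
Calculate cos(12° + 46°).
cos(12° + 46°) = cos 12° cos 46° - sin 12° sin 46° = 0.5299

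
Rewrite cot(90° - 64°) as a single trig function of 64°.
cot(90° - 64°) = tan(64°)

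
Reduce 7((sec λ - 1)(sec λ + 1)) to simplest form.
7((sec λ - 1)(sec λ + 1)) = 7(tan²λ) (using Diff. of squares)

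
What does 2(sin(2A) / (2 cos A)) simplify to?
2(sin(2A) / (2 cos A)) = 2(sin A) (using Double angle)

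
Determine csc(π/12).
csc(π/12) = 3.864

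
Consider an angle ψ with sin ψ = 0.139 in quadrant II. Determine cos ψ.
cos ψ = ±√(1 - sin²ψ) = -0.9903 (negative in QII)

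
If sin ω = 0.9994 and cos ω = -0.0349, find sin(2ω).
sin(2ω) = 2 sin ω cos ω = -0.06976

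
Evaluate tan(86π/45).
tan(86π/45) = -0.2867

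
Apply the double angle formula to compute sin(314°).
sin(314°) = 2 sin 157° cos 157° = -0.7193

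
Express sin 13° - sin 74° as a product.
sin 13° - sin 74° = 2 cos(43.5°) sin(-30.5°)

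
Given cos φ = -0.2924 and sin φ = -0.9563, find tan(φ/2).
tan(φ/2) = sin φ / (1 + cos φ) = -1.351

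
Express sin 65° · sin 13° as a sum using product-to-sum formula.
sin 65° sin 13° = (1/2)[cos(65°-13°) - cos(65°+13°)]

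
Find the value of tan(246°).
tan(246°) = 2.246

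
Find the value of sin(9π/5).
sin(9π/5) = -0.5878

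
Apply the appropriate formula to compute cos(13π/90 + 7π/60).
cos(13π/90 + 7π/60) = cos 13π/90 cos 7π/60 - sin 13π/90 sin 7π/60 = 0.682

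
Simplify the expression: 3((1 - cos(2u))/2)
3((1 - cos(2u))/2) = 3(sin²u) (using Power reduction)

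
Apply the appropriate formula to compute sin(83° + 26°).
sin(83° + 26°) = sin 83° cos 26° + cos 83° sin 26° = 0.9455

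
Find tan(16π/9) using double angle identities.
tan(16π/9) = 2 tan 8π/9 / (1 - tan²8π/9) = -0.8391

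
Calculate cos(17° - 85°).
cos(17° - 85°) = cos 17° cos 85° + sin 17° sin 85° = 0.3746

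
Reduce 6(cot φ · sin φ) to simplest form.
6(cot φ · sin φ) = 6(cos φ) (using Quotient identity)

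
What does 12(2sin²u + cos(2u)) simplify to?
12(2sin²u + cos(2u)) = 12 (using Double angle)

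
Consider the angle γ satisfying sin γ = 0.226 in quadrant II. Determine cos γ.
cos γ = ±√(1 - sin²γ) = -0.9741 (negative in QII)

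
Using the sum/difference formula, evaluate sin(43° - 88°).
sin(43° - 88°) = sin 43° cos 88° - cos 43° sin 88° = -√2/2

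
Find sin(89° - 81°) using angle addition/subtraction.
sin(89° - 81°) = sin 89° cos 81° - cos 89° sin 81° = 0.1392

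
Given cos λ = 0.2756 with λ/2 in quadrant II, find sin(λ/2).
sin(λ/2) = ±√((1 - cos λ)/2); positive since λ/2 ∈ QII, so sin(λ/2) = 0.6018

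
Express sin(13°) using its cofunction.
sin(13°) = cos(90° - 13°) = cos(77°)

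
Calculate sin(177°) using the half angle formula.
sin(177°) = √((1 - cos 354°)/2) = 0.05234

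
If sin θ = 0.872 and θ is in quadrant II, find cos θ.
cos θ = -0.4895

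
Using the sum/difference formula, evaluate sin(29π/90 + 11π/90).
sin(29π/90 + 11π/90) = sin 29π/90 cos 11π/90 + cos 29π/90 sin 11π/90 = 0.9848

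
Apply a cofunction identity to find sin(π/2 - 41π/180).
sin(π/2 - 41π/180) = cos(41π/180) = 0.7547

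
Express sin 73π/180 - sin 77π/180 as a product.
sin 73π/180 - sin 77π/180 = 2 cos(5π/12) sin(-π/90)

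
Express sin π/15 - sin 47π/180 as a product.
sin π/15 - sin 47π/180 = 2 cos(59π/360) sin(-7π/72)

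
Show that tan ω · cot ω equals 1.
LHS = (sin ω/cos ω) · (cos ω/sin ω) = 1 = RHS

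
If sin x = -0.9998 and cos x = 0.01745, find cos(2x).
cos(2x) = cos²x - sin²x = -0.9993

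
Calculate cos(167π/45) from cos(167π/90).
cos(167π/45) = cos²167π/90 - sin²167π/90 = 0.6157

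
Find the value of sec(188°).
sec(188°) = -1.01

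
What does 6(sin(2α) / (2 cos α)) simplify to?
6(sin(2α) / (2 cos α)) = 6(sin α) (using Double angle)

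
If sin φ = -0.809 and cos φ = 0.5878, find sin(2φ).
sin(2φ) = 2 sin φ cos φ = -0.9511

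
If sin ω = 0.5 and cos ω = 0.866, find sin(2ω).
sin(2ω) = 2 sin ω cos ω = 0.866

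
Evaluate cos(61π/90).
cos(61π/90) = -0.5299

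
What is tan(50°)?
tan(50°) = 1.192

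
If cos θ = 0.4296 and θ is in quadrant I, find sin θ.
sin θ = 0.903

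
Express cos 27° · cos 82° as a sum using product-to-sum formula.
cos 27° cos 82° = (1/2)[cos(27°-82°) + cos(27°+82°)]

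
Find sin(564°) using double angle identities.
sin(564°) = 2 sin 282° cos 282° = -0.4067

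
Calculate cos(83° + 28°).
cos(83° + 28°) = cos 83° cos 28° - sin 83° sin 28° = -0.3584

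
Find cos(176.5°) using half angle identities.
cos(176.5°) = -√((1 + cos 353°)/2) = -0.9981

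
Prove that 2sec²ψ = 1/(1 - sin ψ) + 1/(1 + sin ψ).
RHS = [(1 + sin ψ) + (1 - sin ψ)] / [(1 - sin ψ)(1 + sin ψ)] = 2/(1 - sin²ψ) = 2/cos²ψ = 2sec²ψ = LHS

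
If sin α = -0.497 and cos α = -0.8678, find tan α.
tan α = sin α / cos α = 0.5727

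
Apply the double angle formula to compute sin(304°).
sin(304°) = 2 sin 152° cos 152° = -0.829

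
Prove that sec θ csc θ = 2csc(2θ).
RHS = 2/sin(2θ) = 2/(2 sin θ cos θ) = 1/(sin θ cos θ) = (1/cos θ)(1/sin θ) = sec θ csc θ = LHS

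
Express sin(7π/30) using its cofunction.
sin(7π/30) = cos(π/2 - 7π/30) = cos(4π/15)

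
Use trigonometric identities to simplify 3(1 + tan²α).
3(1 + tan²α) = 3(sec²α) (using Pythagorean identity)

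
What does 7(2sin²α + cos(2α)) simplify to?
7(2sin²α + cos(2α)) = 7 (using Double angle)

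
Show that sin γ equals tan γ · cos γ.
RHS = (sin γ/cos γ) · cos γ = sin γ = LHS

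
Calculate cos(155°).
cos(155°) = -0.9063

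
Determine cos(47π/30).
cos(47π/30) = 0.2079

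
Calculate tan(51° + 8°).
tan(51° + 8°) = (tan 51° + tan 8°)/(1 - tan 51° tan 8°) = 1.664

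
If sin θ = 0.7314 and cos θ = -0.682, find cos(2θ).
cos(2θ) = cos²θ - sin²θ = -0.06982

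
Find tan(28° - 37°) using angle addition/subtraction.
tan(28° - 37°) = (tan 28° - tan 37°)/(1 + tan 28° tan 37°) = -0.1584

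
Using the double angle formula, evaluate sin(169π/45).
sin(169π/45) = 2 sin 169π/90 cos 169π/90 = -0.6947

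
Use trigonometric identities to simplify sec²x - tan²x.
sec²x - tan²x = 1 (using Pythagorean identity)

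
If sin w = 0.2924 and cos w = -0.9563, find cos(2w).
cos(2w) = cos²w - sin²w = 0.829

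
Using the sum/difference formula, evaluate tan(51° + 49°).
tan(51° + 49°) = (tan 51° + tan 49°)/(1 - tan 51° tan 49°) = -5.671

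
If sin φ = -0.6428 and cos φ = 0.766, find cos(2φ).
cos(2φ) = cos²φ - sin²φ = 0.1736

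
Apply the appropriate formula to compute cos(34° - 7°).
cos(34° - 7°) = cos 34° cos 7° + sin 34° sin 7° = 0.891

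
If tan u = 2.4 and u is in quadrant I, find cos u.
cos u = 0.3846 (using tan²u + 1 = sec²u)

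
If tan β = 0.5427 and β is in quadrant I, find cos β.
cos β = 0.8789 (using tan²β + 1 = sec²β)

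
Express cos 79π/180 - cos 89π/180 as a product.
cos 79π/180 - cos 89π/180 = -2 sin(7π/15) sin(-π/36)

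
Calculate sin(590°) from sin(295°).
sin(590°) = 2 sin 295° cos 295° = -0.766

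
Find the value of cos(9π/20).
cos(9π/20) = 0.1564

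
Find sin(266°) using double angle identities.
sin(266°) = 2 sin 133° cos 133° = -0.9976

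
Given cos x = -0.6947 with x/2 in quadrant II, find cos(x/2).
cos(x/2) = ±√((1 + cos x)/2); negative since x/2 ∈ QII, so cos(x/2) = -0.3907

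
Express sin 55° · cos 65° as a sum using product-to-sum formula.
sin 55° cos 65° = (1/2)[sin(55°+65°) + sin(55°-65°)]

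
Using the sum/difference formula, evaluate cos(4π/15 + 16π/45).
cos(4π/15 + 16π/45) = cos 4π/15 cos 16π/45 - sin 4π/15 sin 16π/45 = -0.3746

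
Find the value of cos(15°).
cos(15°) = (√6+√2)/4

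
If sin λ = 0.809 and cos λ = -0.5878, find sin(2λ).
sin(2λ) = 2 sin λ cos λ = -0.9511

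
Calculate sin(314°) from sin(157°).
sin(314°) = 2 sin 157° cos 157° = -0.7193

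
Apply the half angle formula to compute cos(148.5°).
cos(148.5°) = -√((1 + cos 297°)/2) = -0.8526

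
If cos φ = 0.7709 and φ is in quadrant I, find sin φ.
sin φ = 0.637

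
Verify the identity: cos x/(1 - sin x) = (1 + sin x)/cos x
RHS = (1 + sin x)(1 - sin x) / (cos x(1 - sin x)) = (1 - sin²x) / (cos x(1 - sin x)) = cos²x / (cos x(1 - sin x)) = cos x/(1 - sin x) = LHS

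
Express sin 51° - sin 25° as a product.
sin 51° - sin 25° = 2 cos(38°) sin(13°)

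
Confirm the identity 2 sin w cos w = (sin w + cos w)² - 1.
RHS = sin²w + 2 sin w cos w + cos²w - 1 = (sin²w + cos²w) + 2 sin w cos w - 1 = 1 + 2 sin w cos w - 1 = 2 sin w cos w = LHS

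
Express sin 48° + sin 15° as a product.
sin 48° + sin 15° = 2 sin(31.5°) cos(16.5°)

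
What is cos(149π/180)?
cos(149π/180) = -0.8572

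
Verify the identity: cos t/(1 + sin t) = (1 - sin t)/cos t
RHS = (1 - sin t)(1 + sin t) / (cos t(1 + sin t)) = (1 - sin²t) / (cos t(1 + sin t)) = cos²t / (cos t(1 + sin t)) = cos t/(1 + sin t) = LHS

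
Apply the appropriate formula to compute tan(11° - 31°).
tan(11° - 31°) = (tan 11° - tan 31°)/(1 + tan 11° tan 31°) = -0.364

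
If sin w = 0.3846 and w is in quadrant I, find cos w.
cos w = 0.9231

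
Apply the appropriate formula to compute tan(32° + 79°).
tan(32° + 79°) = (tan 32° + tan 79°)/(1 - tan 32° tan 79°) = -2.605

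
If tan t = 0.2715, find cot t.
cot t = 1/tan t = 3.683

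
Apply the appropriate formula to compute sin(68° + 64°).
sin(68° + 64°) = sin 68° cos 64° + cos 68° sin 64° = 0.7431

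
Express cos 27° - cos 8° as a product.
cos 27° - cos 8° = -2 sin(17.5°) sin(9.5°)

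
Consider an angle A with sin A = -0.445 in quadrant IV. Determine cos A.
cos A = √(1 - sin²A) = 0.8955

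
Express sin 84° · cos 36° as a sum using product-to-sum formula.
sin 84° cos 36° = (1/2)[sin(84°+36°) + sin(84°-36°)]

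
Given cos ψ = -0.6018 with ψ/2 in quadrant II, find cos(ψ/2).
cos(ψ/2) = ±√((1 + cos ψ)/2); negative since ψ/2 ∈ QII, so cos(ψ/2) = -0.4462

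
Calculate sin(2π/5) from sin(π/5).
sin(2π/5) = 2 sin π/5 cos π/5 = 0.9511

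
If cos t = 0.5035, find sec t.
sec t = 1/cos t = 1.986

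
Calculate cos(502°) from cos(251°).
cos(502°) = 2cos²251° - 1 = -0.788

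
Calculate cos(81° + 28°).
cos(81° + 28°) = cos 81° cos 28° - sin 81° sin 28° = -0.3256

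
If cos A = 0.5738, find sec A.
sec A = 1/cos A = 1.743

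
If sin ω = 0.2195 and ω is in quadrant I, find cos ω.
cos ω = 0.9756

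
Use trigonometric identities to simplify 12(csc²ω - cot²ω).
12(csc²ω - cot²ω) = 12 (using Pythagorean identity)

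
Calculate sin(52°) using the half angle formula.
sin(52°) = √((1 - cos 104°)/2) = 0.788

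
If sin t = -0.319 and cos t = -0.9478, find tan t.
tan t = sin t / cos t = 0.3366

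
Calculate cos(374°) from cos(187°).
cos(374°) = cos²187° - sin²187° = 0.9703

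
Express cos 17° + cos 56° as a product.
cos 17° + cos 56° = 2 cos(36.5°) cos(-19.5°)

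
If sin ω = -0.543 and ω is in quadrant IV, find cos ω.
cos ω = 0.8397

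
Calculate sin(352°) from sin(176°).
sin(352°) = 2 sin 176° cos 176° = -0.1392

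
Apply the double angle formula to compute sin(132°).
sin(132°) = 2 sin 66° cos 66° = 0.7431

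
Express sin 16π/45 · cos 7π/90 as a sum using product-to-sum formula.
sin 16π/45 cos 7π/90 = (1/2)[sin(16π/45+7π/90) + sin(16π/45-7π/90)]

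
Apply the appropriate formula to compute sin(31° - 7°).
sin(31° - 7°) = sin 31° cos 7° - cos 31° sin 7° = 0.4067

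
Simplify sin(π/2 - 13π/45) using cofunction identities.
sin(π/2 - 13π/45) = cos(13π/45)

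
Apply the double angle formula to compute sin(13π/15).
sin(13π/15) = 2 sin 13π/30 cos 13π/30 = 0.4067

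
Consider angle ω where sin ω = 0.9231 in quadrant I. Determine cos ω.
cos ω = √(1 - sin²ω) = 0.3846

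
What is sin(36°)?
sin(36°) = 0.5878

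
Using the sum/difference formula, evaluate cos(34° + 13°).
cos(34° + 13°) = cos 34° cos 13° - sin 34° sin 13° = 0.682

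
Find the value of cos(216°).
cos(216°) = -0.809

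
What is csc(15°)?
csc(15°) = 3.864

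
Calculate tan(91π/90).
tan(91π/90) = 0.03492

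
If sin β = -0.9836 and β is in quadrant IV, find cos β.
cos β = 0.1804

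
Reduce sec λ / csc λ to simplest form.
sec λ / csc λ = tan λ (using Reciprocal identities)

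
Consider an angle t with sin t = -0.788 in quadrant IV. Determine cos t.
cos t = √(1 - sin²t) = 0.6157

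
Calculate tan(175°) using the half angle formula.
tan(175°) = sin 350° / (1 + cos 350°) = -0.08749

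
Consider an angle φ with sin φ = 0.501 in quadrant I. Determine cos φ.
cos φ = √(1 - sin²φ) = 0.8654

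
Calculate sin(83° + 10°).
sin(83° + 10°) = sin 83° cos 10° + cos 83° sin 10° = 0.9986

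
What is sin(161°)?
sin(161°) = 0.3256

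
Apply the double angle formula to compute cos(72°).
cos(72°) = cos²36° - sin²36° = 0.309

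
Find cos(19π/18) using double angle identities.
cos(19π/18) = cos²19π/36 - sin²19π/36 = -0.9848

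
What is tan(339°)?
tan(339°) = -0.3839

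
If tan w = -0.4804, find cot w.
cot w = 1/tan w = -2.082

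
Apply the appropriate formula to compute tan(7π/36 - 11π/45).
tan(7π/36 - 11π/45) = (tan 7π/36 - tan 11π/45)/(1 + tan 7π/36 tan 11π/45) = -0.1584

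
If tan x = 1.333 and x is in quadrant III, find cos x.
cos x = -0.6001 (using tan²x + 1 = sec²x)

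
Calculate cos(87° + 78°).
cos(87° + 78°) = cos 87° cos 78° - sin 87° sin 78° = -(√6+√2)/4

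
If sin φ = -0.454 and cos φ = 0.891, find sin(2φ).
sin(2φ) = 2 sin φ cos φ = -0.809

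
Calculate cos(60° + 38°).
cos(60° + 38°) = cos 60° cos 38° - sin 60° sin 38° = -0.1392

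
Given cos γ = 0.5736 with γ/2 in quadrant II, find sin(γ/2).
sin(γ/2) = ±√((1 - cos γ)/2); positive since γ/2 ∈ QII, so sin(γ/2) = 0.4617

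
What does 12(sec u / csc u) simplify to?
12(sec u / csc u) = 12(tan u) (using Reciprocal identities)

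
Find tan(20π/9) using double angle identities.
tan(20π/9) = 2 tan 10π/9 / (1 - tan²10π/9) = 0.8391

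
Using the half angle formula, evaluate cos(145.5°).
cos(145.5°) = -√((1 + cos 291°)/2) = -0.8241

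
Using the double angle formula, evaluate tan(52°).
tan(52°) = 2 tan 26° / (1 - tan²26°) = 1.28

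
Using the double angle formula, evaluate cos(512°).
cos(512°) = cos²256° - sin²256° = -0.8829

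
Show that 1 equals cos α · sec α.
RHS = cos α · (1/cos α) = 1 = LHS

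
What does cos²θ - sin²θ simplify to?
cos²θ - sin²θ = cos(2θ) (using Double angle)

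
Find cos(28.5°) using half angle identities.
cos(28.5°) = √((1 + cos 57°)/2) = 0.8788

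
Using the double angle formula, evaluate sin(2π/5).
sin(2π/5) = 2 sin π/5 cos π/5 = 0.9511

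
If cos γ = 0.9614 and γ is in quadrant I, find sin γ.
sin γ = 0.2752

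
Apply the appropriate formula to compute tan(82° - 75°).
tan(82° - 75°) = (tan 82° - tan 75°)/(1 + tan 82° tan 75°) = 0.1228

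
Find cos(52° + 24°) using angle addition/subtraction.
cos(52° + 24°) = cos 52° cos 24° - sin 52° sin 24° = 0.2419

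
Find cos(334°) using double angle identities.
cos(334°) = 1 - 2sin²167° = 0.8988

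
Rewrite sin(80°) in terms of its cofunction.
sin(80°) = cos(90° - 80°) = cos(10°)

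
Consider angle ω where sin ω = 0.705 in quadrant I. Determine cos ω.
cos ω = √(1 - sin²ω) = 0.7092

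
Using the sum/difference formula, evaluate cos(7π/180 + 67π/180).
cos(7π/180 + 67π/180) = cos 7π/180 cos 67π/180 - sin 7π/180 sin 67π/180 = 0.2756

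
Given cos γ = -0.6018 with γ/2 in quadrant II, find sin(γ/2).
sin(γ/2) = ±√((1 - cos γ)/2); positive since γ/2 ∈ QII, so sin(γ/2) = 0.8949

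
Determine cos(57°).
cos(57°) = 0.5446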